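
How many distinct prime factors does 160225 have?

4

160225 = 5^2 · 6409
6409 = 13 · 493
493 = 17 · 29
160225 = 5^2 · 13 · 17 · 29, which has 4 distinct prime factors.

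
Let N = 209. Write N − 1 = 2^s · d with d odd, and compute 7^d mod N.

178

209 − 1 = 208 = 2^4 · 13, so d = 13.
7^1 ≡ 7 (mod 209)
7^2 ≡ 7^2 = 49 ≡ 49 (mod 209)
7^4 ≡ 49^2 = 2401 ≡ 102 (mod 209)
7^8 ≡ 102^2 = 10404 ≡ 163 (mod 209)
13 = 8 + 4 + 1 in binary powers of 2.
So 7^13 ≡ 163 · 102 · 7 ≡ 178 (mod 209).
Squaring chain: 178 → 125 → 159 → 201; never reaches −1, so base 7 is a Miller–Rabin witness that 209 is composite.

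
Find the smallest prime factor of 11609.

11609 is odd.
Digit sum 17, not divisible by 3.
Ends in 9: not divisible by 5.
7: 11609 = 7·1658 + 3
11: 11609 = 11·1055 + 4
13: 11609 = 13·893

13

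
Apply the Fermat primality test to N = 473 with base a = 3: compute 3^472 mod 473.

3^1 ≡ 3 (mod 473)
3^2 ≡ 3^2 = 9 ≡ 9 (mod 473)
3^4 ≡ 9^2 = 81 ≡ 81 (mod 473)
3^8 ≡ 81^2 = 6561 ≡ 412 (mod 473)
3^16 ≡ 412^2 = 169744 ≡ 410 (mod 473)
3^32 ≡ 410^2 = 168100 ≡ 185 (mod 473)
3^64 ≡ 185^2 = 34225 ≡ 169 (mod 473)
3^128 ≡ 169^2 = 28561 ≡ 181 (mod 473)
3^256 ≡ 181^2 = 32761 ≡ 124 (mod 473)
472 = 256 + 128 + 64 + 16 + 8 in binary powers of 2.
So 3^472 ≡ 124 · 181 · 169 · 410 · 412 ≡ 53 (mod 473).
Since 53 ≠ 1, base 3 is a Fermat witness: 473 is composite.

53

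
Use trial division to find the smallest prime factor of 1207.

17

1207 is odd.
Digit sum 10, not divisible by 3.
Ends in 7: not divisible by 5.
7: 1207 = 7·172 + 3
11: 1207 = 11·109 + 8
13: 1207 = 13·92 + 11
17: 1207 = 17·71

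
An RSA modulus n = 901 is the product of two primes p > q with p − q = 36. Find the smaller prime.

17

Since p = q + 36, we have 901 = q(q + 36), so q² + 36q − 901 = 0.
Discriminant: 36² + 4·901 = 1296 + 3604 = 4900; √4900 = 70.
q = (−36 + 70)/2 = 17, and p = q + 36 = 53.
Check: 17 · 53 = 901.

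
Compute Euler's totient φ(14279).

Factor: 14279 = 109 · 131.
φ(14279) = (109−1) · (131−1) = 108 · 130 = 14040.

14040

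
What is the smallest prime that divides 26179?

47

26179 is odd.
Digit sum 25, not divisible by 3.
Ends in 9: not divisible by 5.
7: 26179 = 7·3739 + 6
11: 26179 = 11·2379 + 10
13: 26179 = 13·2013 + 10
17: 26179 = 17·1539 + 16
19: 26179 = 19·1377 + 16
23: 26179 = 23·1138 + 5
29: 26179 = 29·902 + 21
31: 26179 = 31·844 + 15
37: 26179 = 37·707 + 20
41: 26179 = 41·638 + 21
43: 26179 = 43·608 + 35
47: 26179 = 47·557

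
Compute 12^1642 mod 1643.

12^1 ≡ 12 (mod 1643)
12^2 ≡ 12^2 = 144 ≡ 144 (mod 1643)
12^4 ≡ 144^2 = 20736 ≡ 1020 (mod 1643)
12^8 ≡ 1020^2 = 1040400 ≡ 381 (mod 1643)
12^16 ≡ 381^2 = 145161 ≡ 577 (mod 1643)
12^32 ≡ 577^2 = 332929 ≡ 1043 (mod 1643)
12^64 ≡ 1043^2 = 1087849 ≡ 183 (mod 1643)
12^128 ≡ 183^2 = 33489 ≡ 629 (mod 1643)
12^256 ≡ 629^2 = 395641 ≡ 1321 (mod 1643)
12^512 ≡ 1321^2 = 1745041 ≡ 175 (mod 1643)
12^1024 ≡ 175^2 = 30625 ≡ 1051 (mod 1643)
1642 = 1024 + 512 + 64 + 32 + 8 + 2 in binary powers of 2.
So 12^1642 ≡ 1051 · 175 · 183 · 1043 · 381 · 144 ≡ 782 (mod 1643).
Since 782 ≠ 1, base 12 is a Fermat witness: 1643 is composite.

782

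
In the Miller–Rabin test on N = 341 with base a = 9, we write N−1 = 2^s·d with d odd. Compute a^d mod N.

341 − 1 = 340 = 2^2 · 85, so d = 85.
9^1 ≡ 9 (mod 341)
9^2 ≡ 9^2 = 81 ≡ 81 (mod 341)
9^4 ≡ 81^2 = 6561 ≡ 82 (mod 341)
9^8 ≡ 82^2 = 6724 ≡ 245 (mod 341)
9^16 ≡ 245^2 = 60025 ≡ 9 (mod 341)
9^32 ≡ 9^2 = 81 ≡ 81 (mod 341)
9^64 ≡ 81^2 = 6561 ≡ 82 (mod 341)
85 = 64 + 16 + 4 + 1 in binary powers of 2.
So 9^85 ≡ 82 · 9 · 82 · 9 ≡ 67 (mod 341).
Squaring chain: 67 → 56; never reaches −1, so base 9 is a Miller–Rabin witness that 341 is composite.

67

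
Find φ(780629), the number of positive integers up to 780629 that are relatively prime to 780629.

754000

Factor: 780629 = 59 · 101 · 131.
φ(780629) = (59−1) · (101−1) · (131−1) = 58 · 100 · 130 = 754000.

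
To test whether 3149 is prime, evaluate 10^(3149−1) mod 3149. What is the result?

488

10^1 ≡ 10 (mod 3149)
10^2 ≡ 10^2 = 100 ≡ 100 (mod 3149)
10^4 ≡ 100^2 = 10000 ≡ 553 (mod 3149)
10^8 ≡ 553^2 = 305809 ≡ 356 (mod 3149)
10^16 ≡ 356^2 = 126736 ≡ 776 (mod 3149)
10^32 ≡ 776^2 = 602176 ≡ 717 (mod 3149)
10^64 ≡ 717^2 = 514089 ≡ 802 (mod 3149)
10^128 ≡ 802^2 = 643204 ≡ 808 (mod 3149)
10^256 ≡ 808^2 = 652864 ≡ 1021 (mod 3149)
10^512 ≡ 1021^2 = 1042441 ≡ 122 (mod 3149)
10^1024 ≡ 122^2 = 14884 ≡ 2288 (mod 3149)
10^2048 ≡ 2288^2 = 5234944 ≡ 1306 (mod 3149)
3148 = 2048 + 1024 + 64 + 8 + 4 in binary powers of 2.
So 10^3148 ≡ 1306 · 2288 · 802 · 356 · 553 ≡ 488 (mod 3149).
Since 488 ≠ 1, base 10 is a Fermat witness: 3149 is composite.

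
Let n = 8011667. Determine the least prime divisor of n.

47

8011667 is odd.
Digit sum 29, not divisible by 3.
Ends in 7: not divisible by 5.
7: 8011667 = 7·1144523 + 6
11: 8011667 = 11·728333 + 4
13: 8011667 = 13·616282 + 1
17: 8011667 = 17·471274 + 9
19: 8011667 = 19·421666 + 13
23: 8011667 = 23·348333 + 8
29: 8011667 = 29·276264 + 11
31: 8011667 = 31·258440 + 27
37: 8011667 = 37·216531 + 20
41: 8011667 = 41·195406 + 21
43: 8011667 = 43·186317 + 36
47: 8011667 = 47·170461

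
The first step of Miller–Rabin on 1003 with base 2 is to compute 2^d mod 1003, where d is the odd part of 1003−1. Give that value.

1003 − 1 = 1002 = 2^1 · 501, so d = 501.
2^1 ≡ 2 (mod 1003)
2^2 ≡ 2^2 = 4 ≡ 4 (mod 1003)
2^4 ≡ 4^2 = 16 ≡ 16 (mod 1003)
2^8 ≡ 16^2 = 256 ≡ 256 (mod 1003)
2^16 ≡ 256^2 = 65536 ≡ 341 (mod 1003)
2^32 ≡ 341^2 = 116281 ≡ 936 (mod 1003)
2^64 ≡ 936^2 = 876096 ≡ 477 (mod 1003)
2^128 ≡ 477^2 = 227529 ≡ 851 (mod 1003)
2^256 ≡ 851^2 = 724201 ≡ 35 (mod 1003)
501 = 256 + 128 + 64 + 32 + 16 + 4 + 1 in binary powers of 2.
So 2^501 ≡ 35 · 851 · 477 · 936 · 341 · 16 · 2 ≡ 865 (mod 1003).
Squaring chain: 865; never reaches −1, so base 2 is a Miller–Rabin witness that 1003 is composite.

865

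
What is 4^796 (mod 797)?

4^1 ≡ 4 (mod 797)
4^2 ≡ 4^2 = 16 ≡ 16 (mod 797)
4^4 ≡ 16^2 = 256 ≡ 256 (mod 797)
4^8 ≡ 256^2 = 65536 ≡ 182 (mod 797)
4^16 ≡ 182^2 = 33124 ≡ 447 (mod 797)
4^32 ≡ 447^2 = 199809 ≡ 559 (mod 797)
4^64 ≡ 559^2 = 312481 ≡ 57 (mod 797)
4^128 ≡ 57^2 = 3249 ≡ 61 (mod 797)
4^256 ≡ 61^2 = 3721 ≡ 533 (mod 797)
4^512 ≡ 533^2 = 284089 ≡ 357 (mod 797)
796 = 512 + 256 + 16 + 8 + 4 in binary powers of 2.
So 4^796 ≡ 357 · 533 · 447 · 182 · 256 ≡ 1 (mod 797).
Since the result is 1, base 4 gives no evidence that 797 is composite.

1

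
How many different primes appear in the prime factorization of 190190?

6

190190 = 2 · 95095
95095 = 5 · 19019
19019 = 7 · 2717
2717 = 11 · 247
247 = 13 · 19
190190 = 2 · 5 · 7 · 11 · 13 · 19, which has 6 distinct prime factors.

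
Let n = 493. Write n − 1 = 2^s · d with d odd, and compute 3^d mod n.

160

493 − 1 = 492 = 2^2 · 123, so d = 123.
3^1 ≡ 3 (mod 493)
3^2 ≡ 3^2 = 9 ≡ 9 (mod 493)
3^4 ≡ 9^2 = 81 ≡ 81 (mod 493)
3^8 ≡ 81^2 = 6561 ≡ 152 (mod 493)
3^16 ≡ 152^2 = 23104 ≡ 426 (mod 493)
3^32 ≡ 426^2 = 181476 ≡ 52 (mod 493)
3^64 ≡ 52^2 = 2704 ≡ 239 (mod 493)
123 = 64 + 32 + 16 + 8 + 2 + 1 in binary powers of 2.
So 3^123 ≡ 239 · 52 · 426 · 152 · 9 · 3 ≡ 160 (mod 493).
Squaring chain: 160 → 457; never reaches −1, so base 3 is a Miller–Rabin witness that 493 is composite.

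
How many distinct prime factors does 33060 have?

33060 = 2^2 · 8265
8265 = 3 · 2755
2755 = 5 · 551
551 = 19 · 29
33060 = 2^2 · 3 · 5 · 19 · 29, which has 5 distinct prime factors.

5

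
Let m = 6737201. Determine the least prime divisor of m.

6737201 is odd.
Digit sum 26, not divisible by 3.
Ends in 1: not divisible by 5.
7: 6737201 = 7·962457 + 2
11: 6737201 = 11·612472 + 9
13: 6737201 = 13·518246 + 3
17: 6737201 = 17·396305 + 16
19: 6737201 = 19·354589 + 10
23: 6737201 = 23·292921 + 18
29: 6737201 = 29·232317 + 8
31: 6737201 = 31·217329 + 2
37: 6737201 = 37·182086 + 19
41: 6737201 = 41·164321 + 40
43: 6737201 = 43·156679 + 4
47: 6737201 = 47·143344 + 33
53: 6737201 = 53·127117

53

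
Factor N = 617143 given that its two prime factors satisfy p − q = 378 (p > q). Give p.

Since p = q + 378, we have 617143 = q(q + 378), so q² + 378q − 617143 = 0.
Discriminant: 378² + 4·617143 = 142884 + 2468572 = 2611456; √2611456 = 1616.
q = (−378 + 1616)/2 = 619, and p = q + 378 = 997.
Check: 619 · 997 = 617143.

997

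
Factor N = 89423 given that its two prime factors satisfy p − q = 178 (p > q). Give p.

401

Since p = q + 178, we have 89423 = q(q + 178), so q² + 178q − 89423 = 0.
Discriminant: 178² + 4·89423 = 31684 + 357692 = 389376; √389376 = 624.
q = (−178 + 624)/2 = 223, and p = q + 178 = 401.
Check: 223 · 401 = 89423.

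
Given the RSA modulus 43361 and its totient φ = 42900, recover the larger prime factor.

φ(n) = (p−1)(q−1) = n − (p+q) + 1, so p + q = 43361 − 42900 + 1 = 462.
p and q are the roots of t² − 462t + 43361 = 0.
Discriminant: 462² − 4·43361 = 213444 − 173444 = 40000; √40000 = 200.
q = (462 − 200)/2 = 131, p = (462 + 200)/2 = 331.
Check: 131 · 331 = 43361.

331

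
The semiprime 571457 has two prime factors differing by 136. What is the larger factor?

827

Since p = q + 136, we have 571457 = q(q + 136), so q² + 136q − 571457 = 0.
Discriminant: 136² + 4·571457 = 18496 + 2285828 = 2304324; √2304324 = 1518.
q = (−136 + 1518)/2 = 691, and p = q + 136 = 827.
Check: 691 · 827 = 571457.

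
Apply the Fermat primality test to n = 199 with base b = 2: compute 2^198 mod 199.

2^1 ≡ 2 (mod 199)
2^2 ≡ 2^2 = 4 ≡ 4 (mod 199)
2^4 ≡ 4^2 = 16 ≡ 16 (mod 199)
2^8 ≡ 16^2 = 256 ≡ 57 (mod 199)
2^16 ≡ 57^2 = 3249 ≡ 65 (mod 199)
2^32 ≡ 65^2 = 4225 ≡ 46 (mod 199)
2^64 ≡ 46^2 = 2116 ≡ 126 (mod 199)
2^128 ≡ 126^2 = 15876 ≡ 155 (mod 199)
198 = 128 + 64 + 4 + 2 in binary powers of 2.
So 2^198 ≡ 155 · 126 · 16 · 4 ≡ 1 (mod 199).
Since the result is 1, base 2 gives no evidence that 199 is composite.

1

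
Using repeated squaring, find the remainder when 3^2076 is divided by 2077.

1938

3^1 ≡ 3 (mod 2077)
3^2 ≡ 3^2 = 9 ≡ 9 (mod 2077)
3^4 ≡ 9^2 = 81 ≡ 81 (mod 2077)
3^8 ≡ 81^2 = 6561 ≡ 330 (mod 2077)
3^16 ≡ 330^2 = 108900 ≡ 896 (mod 2077)
3^32 ≡ 896^2 = 802816 ≡ 1094 (mod 2077)
3^64 ≡ 1094^2 = 1196836 ≡ 484 (mod 2077)
3^128 ≡ 484^2 = 234256 ≡ 1632 (mod 2077)
3^256 ≡ 1632^2 = 2663424 ≡ 710 (mod 2077)
3^512 ≡ 710^2 = 504100 ≡ 1466 (mod 2077)
3^1024 ≡ 1466^2 = 2149156 ≡ 1538 (mod 2077)
3^2048 ≡ 1538^2 = 2365444 ≡ 1818 (mod 2077)
2076 = 2048 + 16 + 8 + 4 in binary powers of 2.
So 3^2076 ≡ 1818 · 896 · 330 · 81 ≡ 1938 (mod 2077).
Since 1938 ≠ 1, base 3 is a Fermat witness: 2077 is composite.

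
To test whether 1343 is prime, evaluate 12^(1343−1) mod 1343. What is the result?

12^1 ≡ 12 (mod 1343)
12^2 ≡ 12^2 = 144 ≡ 144 (mod 1343)
12^4 ≡ 144^2 = 20736 ≡ 591 (mod 1343)
12^8 ≡ 591^2 = 349281 ≡ 101 (mod 1343)
12^16 ≡ 101^2 = 10201 ≡ 800 (mod 1343)
12^32 ≡ 800^2 = 640000 ≡ 732 (mod 1343)
12^64 ≡ 732^2 = 535824 ≡ 1310 (mod 1343)
12^128 ≡ 1310^2 = 1716100 ≡ 1089 (mod 1343)
12^256 ≡ 1089^2 = 1185921 ≡ 52 (mod 1343)
12^512 ≡ 52^2 = 2704 ≡ 18 (mod 1343)
12^1024 ≡ 18^2 = 324 ≡ 324 (mod 1343)
1342 = 1024 + 256 + 32 + 16 + 8 + 4 + 2 in binary powers of 2.
So 12^1342 ≡ 324 · 52 · 732 · 800 · 101 · 591 · 144 ≡ 168 (mod 1343).
Since 168 ≠ 1, base 12 is a Fermat witness: 1343 is composite.

168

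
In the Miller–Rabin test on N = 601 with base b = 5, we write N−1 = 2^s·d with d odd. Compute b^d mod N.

601 − 1 = 600 = 2^3 · 75, so d = 75.
5^1 ≡ 5 (mod 601)
5^2 ≡ 5^2 = 25 ≡ 25 (mod 601)
5^4 ≡ 25^2 = 625 ≡ 24 (mod 601)
5^8 ≡ 24^2 = 576 ≡ 576 (mod 601)
5^16 ≡ 576^2 = 331776 ≡ 24 (mod 601)
5^32 ≡ 24^2 = 576 ≡ 576 (mod 601)
5^64 ≡ 576^2 = 331776 ≡ 24 (mod 601)
75 = 64 + 8 + 2 + 1 in binary powers of 2.
So 5^75 ≡ 24 · 576 · 25 · 5 ≡ 125 (mod 601).
Squaring chain: 125 → 600 → 1; reaches −1, so base 5 does not prove 601 composite.

125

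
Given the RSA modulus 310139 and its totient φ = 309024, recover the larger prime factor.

φ(n) = (p−1)(q−1) = n − (p+q) + 1, so p + q = 310139 − 309024 + 1 = 1116.
p and q are the roots of t² − 1116t + 310139 = 0.
Discriminant: 1116² − 4·310139 = 1245456 − 1240556 = 4900; √4900 = 70.
q = (1116 − 70)/2 = 523, p = (1116 + 70)/2 = 593.
Check: 523 · 593 = 310139.

593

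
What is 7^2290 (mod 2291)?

1747

7^1 ≡ 7 (mod 2291)
7^2 ≡ 7^2 = 49 ≡ 49 (mod 2291)
7^4 ≡ 49^2 = 2401 ≡ 110 (mod 2291)
7^8 ≡ 110^2 = 12100 ≡ 645 (mod 2291)
7^16 ≡ 645^2 = 416025 ≡ 1354 (mod 2291)
7^32 ≡ 1354^2 = 1833316 ≡ 516 (mod 2291)
7^64 ≡ 516^2 = 266256 ≡ 500 (mod 2291)
7^128 ≡ 500^2 = 250000 ≡ 281 (mod 2291)
7^256 ≡ 281^2 = 78961 ≡ 1067 (mod 2291)
7^512 ≡ 1067^2 = 1138489 ≡ 2153 (mod 2291)
7^1024 ≡ 2153^2 = 4635409 ≡ 716 (mod 2291)
7^2048 ≡ 716^2 = 512656 ≡ 1763 (mod 2291)
2290 = 2048 + 128 + 64 + 32 + 16 + 2 in binary powers of 2.
So 7^2290 ≡ 1763 · 281 · 500 · 516 · 1354 · 49 ≡ 1747 (mod 2291).
Since 1747 ≠ 1, base 7 is a Fermat witness: 2291 is composite.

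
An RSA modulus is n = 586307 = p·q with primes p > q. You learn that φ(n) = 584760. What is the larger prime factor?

φ(n) = (p−1)(q−1) = n − (p+q) + 1, so p + q = 586307 − 584760 + 1 = 1548.
p and q are the roots of t² − 1548t + 586307 = 0.
Discriminant: 1548² − 4·586307 = 2396304 − 2345228 = 51076; √51076 = 226.
q = (1548 − 226)/2 = 661, p = (1548 + 226)/2 = 887.
Check: 661 · 887 = 586307.

887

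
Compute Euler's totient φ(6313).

6148

Factor: 6313 = 59 · 107.
φ(6313) = (59−1) · (107−1) = 58 · 106 = 6148.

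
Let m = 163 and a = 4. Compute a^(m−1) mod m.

4^1 ≡ 4 (mod 163)
4^2 ≡ 4^2 = 16 ≡ 16 (mod 163)
4^4 ≡ 16^2 = 256 ≡ 93 (mod 163)
4^8 ≡ 93^2 = 8649 ≡ 10 (mod 163)
4^16 ≡ 10^2 = 100 ≡ 100 (mod 163)
4^32 ≡ 100^2 = 10000 ≡ 57 (mod 163)
4^64 ≡ 57^2 = 3249 ≡ 152 (mod 163)
4^128 ≡ 152^2 = 23104 ≡ 121 (mod 163)
162 = 128 + 32 + 2 in binary powers of 2.
So 4^162 ≡ 121 · 57 · 16 ≡ 1 (mod 163).
Since the result is 1, base 4 gives no evidence that 163 is composite.

1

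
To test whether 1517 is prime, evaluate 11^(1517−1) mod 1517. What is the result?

11^1 ≡ 11 (mod 1517)
11^2 ≡ 11^2 = 121 ≡ 121 (mod 1517)
11^4 ≡ 121^2 = 14641 ≡ 988 (mod 1517)
11^8 ≡ 988^2 = 976144 ≡ 713 (mod 1517)
11^16 ≡ 713^2 = 508369 ≡ 174 (mod 1517)
11^32 ≡ 174^2 = 30276 ≡ 1453 (mod 1517)
11^64 ≡ 1453^2 = 2111209 ≡ 1062 (mod 1517)
11^128 ≡ 1062^2 = 1127844 ≡ 713 (mod 1517)
11^256 ≡ 713^2 = 508369 ≡ 174 (mod 1517)
11^512 ≡ 174^2 = 30276 ≡ 1453 (mod 1517)
11^1024 ≡ 1453^2 = 2111209 ≡ 1062 (mod 1517)
1516 = 1024 + 256 + 128 + 64 + 32 + 8 + 4 in binary powers of 2.
So 11^1516 ≡ 1062 · 174 · 713 · 1062 · 1453 · 713 · 988 ≡ 359 (mod 1517).
Since 359 ≠ 1, base 11 is a Fermat witness: 1517 is composite.

359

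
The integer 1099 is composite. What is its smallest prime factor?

7

1099 is odd.
Digit sum 19, not divisible by 3.
Ends in 9: not divisible by 5.
7: 1099 = 7·157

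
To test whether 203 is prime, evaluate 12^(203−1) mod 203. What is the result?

12^1 ≡ 12 (mod 203)
12^2 ≡ 12^2 = 144 ≡ 144 (mod 203)
12^4 ≡ 144^2 = 20736 ≡ 30 (mod 203)
12^8 ≡ 30^2 = 900 ≡ 88 (mod 203)
12^16 ≡ 88^2 = 7744 ≡ 30 (mod 203)
12^32 ≡ 30^2 = 900 ≡ 88 (mod 203)
12^64 ≡ 88^2 = 7744 ≡ 30 (mod 203)
12^128 ≡ 30^2 = 900 ≡ 88 (mod 203)
202 = 128 + 64 + 8 + 2 in binary powers of 2.
So 12^202 ≡ 88 · 30 · 88 · 144 ≡ 86 (mod 203).
Since 86 ≠ 1, base 12 is a Fermat witness: 203 is composite.

86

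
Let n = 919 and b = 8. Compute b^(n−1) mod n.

1

8^1 ≡ 8 (mod 919)
8^2 ≡ 8^2 = 64 ≡ 64 (mod 919)
8^4 ≡ 64^2 = 4096 ≡ 420 (mod 919)
8^8 ≡ 420^2 = 176400 ≡ 871 (mod 919)
8^16 ≡ 871^2 = 758641 ≡ 466 (mod 919)
8^32 ≡ 466^2 = 217156 ≡ 272 (mod 919)
8^64 ≡ 272^2 = 73984 ≡ 464 (mod 919)
8^128 ≡ 464^2 = 215296 ≡ 250 (mod 919)
8^256 ≡ 250^2 = 62500 ≡ 8 (mod 919)
8^512 ≡ 8^2 = 64 ≡ 64 (mod 919)
918 = 512 + 256 + 128 + 16 + 4 + 2 in binary powers of 2.
So 8^918 ≡ 64 · 8 · 250 · 466 · 420 · 64 ≡ 1 (mod 919).
Since the result is 1, base 8 gives no evidence that 919 is composite.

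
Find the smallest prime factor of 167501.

17

167501 is odd.
Digit sum 20, not divisible by 3.
Ends in 1: not divisible by 5.
7: 167501 = 7·23928 + 5
11: 167501 = 11·15227 + 4
13: 167501 = 13·12884 + 9
17: 167501 = 17·9853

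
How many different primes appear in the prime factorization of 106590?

106590 = 2 · 53295
53295 = 3 · 17765
17765 = 5 · 3553
3553 = 11 · 323
323 = 17 · 19
106590 = 2 · 3 · 5 · 11 · 17 · 19, which has 6 distinct prime factors.

6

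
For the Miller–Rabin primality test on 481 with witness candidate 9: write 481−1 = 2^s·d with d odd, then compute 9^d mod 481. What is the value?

481 − 1 = 480 = 2^5 · 15, so d = 15.
9^1 ≡ 9 (mod 481)
9^2 ≡ 9^2 = 81 ≡ 81 (mod 481)
9^4 ≡ 81^2 = 6561 ≡ 308 (mod 481)
9^8 ≡ 308^2 = 94864 ≡ 107 (mod 481)
15 = 8 + 4 + 2 + 1 in binary powers of 2.
So 9^15 ≡ 107 · 308 · 81 · 9 ≡ 417 (mod 481).
Squaring chain: 417 → 248 → 417 → 248 → 417; never reaches −1, so base 9 is a Miller–Rabin witness that 481 is composite.

417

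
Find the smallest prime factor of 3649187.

3649187 is odd.
Digit sum 38, not divisible by 3.
Ends in 7: not divisible by 5.
7: 3649187 = 7·521312 + 3
11: 3649187 = 11·331744 + 3
13: 3649187 = 13·280706 + 9
17: 3649187 = 17·214658 + 1
19: 3649187 = 19·192062 + 9
23: 3649187 = 23·158660 + 7
29: 3649187 = 29·125834 + 1
31: 3649187 = 31·117715 + 22
37: 3649187 = 37·98626 + 25
41: 3649187 = 41·89004 + 23
43: 3649187 = 43·84864 + 35
47: 3649187 = 47·77642 + 13
53: 3649187 = 53·68852 + 31
59: 3649187 = 59·61850 + 37
61: 3649187 = 61·59822 + 45
67: 3649187 = 67·54465 + 32
71: 3649187 = 71·51397

71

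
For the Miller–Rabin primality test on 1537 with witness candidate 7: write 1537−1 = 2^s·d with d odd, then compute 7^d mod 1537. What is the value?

343

1537 − 1 = 1536 = 2^9 · 3, so d = 3.
7^1 ≡ 7 (mod 1537)
7^2 ≡ 7^2 = 49 ≡ 49 (mod 1537)
3 = 2 + 1 in binary powers of 2.
So 7^3 ≡ 49 · 7 ≡ 343 (mod 1537).
Squaring chain: 343 → 837 → 1234 → 1126 → 1388 → 683 → 778 → 1243 → 364; never reaches −1, so base 7 is a Miller–Rabin witness that 1537 is composite.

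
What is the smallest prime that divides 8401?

8401 is odd.
Digit sum 13, not divisible by 3.
Ends in 1: not divisible by 5.
7: 8401 = 7·1200 + 1
11: 8401 = 11·763 + 8
13: 8401 = 13·646 + 3
17: 8401 = 17·494 + 3
19: 8401 = 19·442 + 3
23: 8401 = 23·365 + 6
29: 8401 = 29·289 + 20
31: 8401 = 31·271

31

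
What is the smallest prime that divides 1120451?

1120451 is odd.
Digit sum 14, not divisible by 3.
Ends in 1: not divisible by 5.
7: 1120451 = 7·160064 + 3
11: 1120451 = 11·101859 + 2
13: 1120451 = 13·86188 + 7
17: 1120451 = 17·65908 + 15
19: 1120451 = 19·58971 + 2
23: 1120451 = 23·48715 + 6
29: 1120451 = 29·38636 + 7
31: 1120451 = 31·36143 + 18
37: 1120451 = 37·30282 + 17
41: 1120451 = 41·27328 + 3
43: 1120451 = 43·26057

43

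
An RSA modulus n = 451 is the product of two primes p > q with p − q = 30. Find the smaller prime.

11

Since p = q + 30, we have 451 = q(q + 30), so q² + 30q − 451 = 0.
Discriminant: 30² + 4·451 = 900 + 1804 = 2704; √2704 = 52.
q = (−30 + 52)/2 = 11, and p = q + 30 = 41.
Check: 11 · 41 = 451.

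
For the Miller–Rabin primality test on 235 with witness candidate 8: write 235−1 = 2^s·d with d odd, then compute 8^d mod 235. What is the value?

158

235 − 1 = 234 = 2^1 · 117, so d = 117.
8^1 ≡ 8 (mod 235)
8^2 ≡ 8^2 = 64 ≡ 64 (mod 235)
8^4 ≡ 64^2 = 4096 ≡ 101 (mod 235)
8^8 ≡ 101^2 = 10201 ≡ 96 (mod 235)
8^16 ≡ 96^2 = 9216 ≡ 51 (mod 235)
8^32 ≡ 51^2 = 2601 ≡ 16 (mod 235)
8^64 ≡ 16^2 = 256 ≡ 21 (mod 235)
117 = 64 + 32 + 16 + 4 + 1 in binary powers of 2.
So 8^117 ≡ 21 · 16 · 51 · 101 · 8 ≡ 158 (mod 235).
Squaring chain: 158; never reaches −1, so base 8 is a Miller–Rabin witness that 235 is composite.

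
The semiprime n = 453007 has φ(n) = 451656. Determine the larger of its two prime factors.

φ(n) = (p−1)(q−1) = n − (p+q) + 1, so p + q = 453007 − 451656 + 1 = 1352.
p and q are the roots of t² − 1352t + 453007 = 0.
Discriminant: 1352² − 4·453007 = 1827904 − 1812028 = 15876; √15876 = 126.
q = (1352 − 126)/2 = 613, p = (1352 + 126)/2 = 739.
Check: 613 · 739 = 453007.

739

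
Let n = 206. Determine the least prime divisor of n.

2

206 is even: 2 divides it.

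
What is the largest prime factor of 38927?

83

38927 = 7 · 5561
5561 = 67 · 83
83 is prime.
So 38927 = 7 · 67 · 83; the largest prime factor is 83.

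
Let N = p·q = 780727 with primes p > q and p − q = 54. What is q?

857

Since p = q + 54, we have 780727 = q(q + 54), so q² + 54q − 780727 = 0.
Discriminant: 54² + 4·780727 = 2916 + 3122908 = 3125824; √3125824 = 1768.
q = (−54 + 1768)/2 = 857, and p = q + 54 = 911.
Check: 857 · 911 = 780727.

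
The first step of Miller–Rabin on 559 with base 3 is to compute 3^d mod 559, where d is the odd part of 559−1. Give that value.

131

559 − 1 = 558 = 2^1 · 279, so d = 279.
3^1 ≡ 3 (mod 559)
3^2 ≡ 3^2 = 9 ≡ 9 (mod 559)
3^4 ≡ 9^2 = 81 ≡ 81 (mod 559)
3^8 ≡ 81^2 = 6561 ≡ 412 (mod 559)
3^16 ≡ 412^2 = 169744 ≡ 367 (mod 559)
3^32 ≡ 367^2 = 134689 ≡ 529 (mod 559)
3^64 ≡ 529^2 = 279841 ≡ 341 (mod 559)
3^128 ≡ 341^2 = 116281 ≡ 9 (mod 559)
3^256 ≡ 9^2 = 81 ≡ 81 (mod 559)
279 = 256 + 16 + 4 + 2 + 1 in binary powers of 2.
So 3^279 ≡ 81 · 367 · 81 · 9 · 3 ≡ 131 (mod 559).
Squaring chain: 131; never reaches −1, so base 3 is a Miller–Rabin witness that 559 is composite.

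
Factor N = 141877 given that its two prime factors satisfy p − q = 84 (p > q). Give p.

Since p = q + 84, we have 141877 = q(q + 84), so q² + 84q − 141877 = 0.
Discriminant: 84² + 4·141877 = 7056 + 567508 = 574564; √574564 = 758.
q = (−84 + 758)/2 = 337, and p = q + 84 = 421.
Check: 337 · 421 = 141877.

421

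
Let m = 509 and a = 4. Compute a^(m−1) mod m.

4^1 ≡ 4 (mod 509)
4^2 ≡ 4^2 = 16 ≡ 16 (mod 509)
4^4 ≡ 16^2 = 256 ≡ 256 (mod 509)
4^8 ≡ 256^2 = 65536 ≡ 384 (mod 509)
4^16 ≡ 384^2 = 147456 ≡ 355 (mod 509)
4^32 ≡ 355^2 = 126025 ≡ 302 (mod 509)
4^64 ≡ 302^2 = 91204 ≡ 93 (mod 509)
4^128 ≡ 93^2 = 8649 ≡ 505 (mod 509)
4^256 ≡ 505^2 = 255025 ≡ 16 (mod 509)
508 = 256 + 128 + 64 + 32 + 16 + 8 + 4 in binary powers of 2.
So 4^508 ≡ 16 · 505 · 93 · 302 · 355 · 384 · 256 ≡ 1 (mod 509).
Since the result is 1, base 4 gives no evidence that 509 is composite.

1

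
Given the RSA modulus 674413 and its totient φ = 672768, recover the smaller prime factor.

769

φ(n) = (p−1)(q−1) = n − (p+q) + 1, so p + q = 674413 − 672768 + 1 = 1646.
p and q are the roots of t² − 1646t + 674413 = 0.
Discriminant: 1646² − 4·674413 = 2709316 − 2697652 = 11664; √11664 = 108.
q = (1646 − 108)/2 = 769, p = (1646 + 108)/2 = 877.
Check: 769 · 877 = 674413.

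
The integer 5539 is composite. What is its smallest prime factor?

5539 is odd.
Digit sum 22, not divisible by 3.
Ends in 9: not divisible by 5.
7: 5539 = 7·791 + 2
11: 5539 = 11·503 + 6
13: 5539 = 13·426 + 1
17: 5539 = 17·325 + 14
19: 5539 = 19·291 + 10
23: 5539 = 23·240 + 19
29: 5539 = 29·191

29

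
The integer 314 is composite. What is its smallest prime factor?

314 is even: 2 divides it.

2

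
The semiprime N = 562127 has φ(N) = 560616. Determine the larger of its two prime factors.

φ(n) = (p−1)(q−1) = n − (p+q) + 1, so p + q = 562127 − 560616 + 1 = 1512.
p and q are the roots of t² − 1512t + 562127 = 0.
Discriminant: 1512² − 4·562127 = 2286144 − 2248508 = 37636; √37636 = 194.
q = (1512 − 194)/2 = 659, p = (1512 + 194)/2 = 853.
Check: 659 · 853 = 562127.

853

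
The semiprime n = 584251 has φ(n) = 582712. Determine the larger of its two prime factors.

863

φ(n) = (p−1)(q−1) = n − (p+q) + 1, so p + q = 584251 − 582712 + 1 = 1540.
p and q are the roots of t² − 1540t + 584251 = 0.
Discriminant: 1540² − 4·584251 = 2371600 − 2337004 = 34596; √34596 = 186.
q = (1540 − 186)/2 = 677, p = (1540 + 186)/2 = 863.
Check: 677 · 863 = 584251.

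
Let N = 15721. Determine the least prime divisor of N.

15721 is odd.
Digit sum 16, not divisible by 3.
Ends in 1: not divisible by 5.
7: 15721 = 7·2245 + 6
11: 15721 = 11·1429 + 2
13: 15721 = 13·1209 + 4
17: 15721 = 17·924 + 13
19: 15721 = 19·827 + 8
23: 15721 = 23·683 + 12
29: 15721 = 29·542 + 3
31: 15721 = 31·507 + 4
37: 15721 = 37·424 + 33
41: 15721 = 41·383 + 18
43: 15721 = 43·365 + 26
47: 15721 = 47·334 + 23
53: 15721 = 53·296 + 33
59: 15721 = 59·266 + 27
61: 15721 = 61·257 + 44
67: 15721 = 67·234 + 43
71: 15721 = 71·221 + 30
73: 15721 = 73·215 + 26
79: 15721 = 79·199

79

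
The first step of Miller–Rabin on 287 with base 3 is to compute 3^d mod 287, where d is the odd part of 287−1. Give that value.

96

287 − 1 = 286 = 2^1 · 143, so d = 143.
3^1 ≡ 3 (mod 287)
3^2 ≡ 3^2 = 9 ≡ 9 (mod 287)
3^4 ≡ 9^2 = 81 ≡ 81 (mod 287)
3^8 ≡ 81^2 = 6561 ≡ 247 (mod 287)
3^16 ≡ 247^2 = 61009 ≡ 165 (mod 287)
3^32 ≡ 165^2 = 27225 ≡ 247 (mod 287)
3^64 ≡ 247^2 = 61009 ≡ 165 (mod 287)
3^128 ≡ 165^2 = 27225 ≡ 247 (mod 287)
143 = 128 + 8 + 4 + 2 + 1 in binary powers of 2.
So 3^143 ≡ 247 · 247 · 81 · 9 · 3 ≡ 96 (mod 287).
Squaring chain: 96; never reaches −1, so base 3 is a Miller–Rabin witness that 287 is composite.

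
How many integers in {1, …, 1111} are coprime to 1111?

1000

Factor: 1111 = 11 · 101.
φ(1111) = (11−1) · (101−1) = 10 · 100 = 1000.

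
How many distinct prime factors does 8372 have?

4

8372 = 2^2 · 2093
2093 = 7 · 299
299 = 13 · 23
8372 = 2^2 · 7 · 13 · 23, which has 4 distinct prime factors.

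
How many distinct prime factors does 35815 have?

4

35815 = 5 · 7163
7163 = 13 · 551
551 = 19 · 29
35815 = 5 · 13 · 19 · 29, which has 4 distinct prime factors.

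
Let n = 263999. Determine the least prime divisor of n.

263999 is odd.
Digit sum 38, not divisible by 3.
Ends in 9: not divisible by 5.
7: 263999 = 7·37714 + 1
11: 263999 = 11·23999 + 10
13: 263999 = 13·20307 + 8
17: 263999 = 17·15529 + 6
19: 263999 = 19·13894 + 13
23: 263999 = 23·11478 + 5
29: 263999 = 29·9103 + 12
31: 263999 = 31·8516 + 3
37: 263999 = 37·7135 + 4
41: 263999 = 41·6439

41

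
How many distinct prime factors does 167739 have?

5

167739 = 3 · 55913
55913 = 11 · 5083
5083 = 13 · 391
391 = 17 · 23
167739 = 3 · 11 · 13 · 17 · 23, which has 5 distinct prime factors.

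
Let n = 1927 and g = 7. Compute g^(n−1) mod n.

7^1 ≡ 7 (mod 1927)
7^2 ≡ 7^2 = 49 ≡ 49 (mod 1927)
7^4 ≡ 49^2 = 2401 ≡ 474 (mod 1927)
7^8 ≡ 474^2 = 224676 ≡ 1144 (mod 1927)
7^16 ≡ 1144^2 = 1308736 ≡ 303 (mod 1927)
7^32 ≡ 303^2 = 91809 ≡ 1240 (mod 1927)
7^64 ≡ 1240^2 = 1537600 ≡ 1781 (mod 1927)
7^128 ≡ 1781^2 = 3171961 ≡ 119 (mod 1927)
7^256 ≡ 119^2 = 14161 ≡ 672 (mod 1927)
7^512 ≡ 672^2 = 451584 ≡ 666 (mod 1927)
7^1024 ≡ 666^2 = 443556 ≡ 346 (mod 1927)
1926 = 1024 + 512 + 256 + 128 + 4 + 2 in binary powers of 2.
So 7^1926 ≡ 346 · 666 · 672 · 119 · 474 · 49 ≡ 758 (mod 1927).
Since 758 ≠ 1, base 7 is a Fermat witness: 1927 is composite.

758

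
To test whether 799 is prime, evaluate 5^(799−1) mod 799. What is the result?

5^1 ≡ 5 (mod 799)
5^2 ≡ 5^2 = 25 ≡ 25 (mod 799)
5^4 ≡ 25^2 = 625 ≡ 625 (mod 799)
5^8 ≡ 625^2 = 390625 ≡ 713 (mod 799)
5^16 ≡ 713^2 = 508369 ≡ 205 (mod 799)
5^32 ≡ 205^2 = 42025 ≡ 477 (mod 799)
5^64 ≡ 477^2 = 227529 ≡ 613 (mod 799)
5^128 ≡ 613^2 = 375769 ≡ 239 (mod 799)
5^256 ≡ 239^2 = 57121 ≡ 392 (mod 799)
5^512 ≡ 392^2 = 153664 ≡ 256 (mod 799)
798 = 512 + 256 + 16 + 8 + 4 + 2 in binary powers of 2.
So 5^798 ≡ 256 · 392 · 205 · 713 · 625 · 25 ≡ 440 (mod 799).
Since 440 ≠ 1, base 5 is a Fermat witness: 799 is composite.

440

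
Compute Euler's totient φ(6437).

Factor: 6437 = 41 · 157.
φ(6437) = (41−1) · (157−1) = 40 · 156 = 6240.

6240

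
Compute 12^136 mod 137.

12^1 ≡ 12 (mod 137)
12^2 ≡ 12^2 = 144 ≡ 7 (mod 137)
12^4 ≡ 7^2 = 49 ≡ 49 (mod 137)
12^8 ≡ 49^2 = 2401 ≡ 72 (mod 137)
12^16 ≡ 72^2 = 5184 ≡ 115 (mod 137)
12^32 ≡ 115^2 = 13225 ≡ 73 (mod 137)
12^64 ≡ 73^2 = 5329 ≡ 123 (mod 137)
12^128 ≡ 123^2 = 15129 ≡ 59 (mod 137)
136 = 128 + 8 in binary powers of 2.
So 12^136 ≡ 59 · 72 ≡ 1 (mod 137).
Since the result is 1, base 12 gives no evidence that 137 is composite.

1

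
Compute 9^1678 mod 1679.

9^1 ≡ 9 (mod 1679)
9^2 ≡ 9^2 = 81 ≡ 81 (mod 1679)
9^4 ≡ 81^2 = 6561 ≡ 1524 (mod 1679)
9^8 ≡ 1524^2 = 2322576 ≡ 519 (mod 1679)
9^16 ≡ 519^2 = 269361 ≡ 721 (mod 1679)
9^32 ≡ 721^2 = 519841 ≡ 1030 (mod 1679)
9^64 ≡ 1030^2 = 1060900 ≡ 1451 (mod 1679)
9^128 ≡ 1451^2 = 2105401 ≡ 1614 (mod 1679)
9^256 ≡ 1614^2 = 2604996 ≡ 867 (mod 1679)
9^512 ≡ 867^2 = 751689 ≡ 1176 (mod 1679)
9^1024 ≡ 1176^2 = 1382976 ≡ 1159 (mod 1679)
1678 = 1024 + 512 + 128 + 8 + 4 + 2 in binary powers of 2.
So 9^1678 ≡ 1159 · 1176 · 1614 · 519 · 1524 · 81 ≡ 210 (mod 1679).
Since 210 ≠ 1, base 9 is a Fermat witness: 1679 is composite.

210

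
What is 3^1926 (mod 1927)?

3^1 ≡ 3 (mod 1927)
3^2 ≡ 3^2 = 9 ≡ 9 (mod 1927)
3^4 ≡ 9^2 = 81 ≡ 81 (mod 1927)
3^8 ≡ 81^2 = 6561 ≡ 780 (mod 1927)
3^16 ≡ 780^2 = 608400 ≡ 1395 (mod 1927)
3^32 ≡ 1395^2 = 1946025 ≡ 1682 (mod 1927)
3^64 ≡ 1682^2 = 2829124 ≡ 288 (mod 1927)
3^128 ≡ 288^2 = 82944 ≡ 83 (mod 1927)
3^256 ≡ 83^2 = 6889 ≡ 1108 (mod 1927)
3^512 ≡ 1108^2 = 1227664 ≡ 165 (mod 1927)
3^1024 ≡ 165^2 = 27225 ≡ 247 (mod 1927)
1926 = 1024 + 512 + 256 + 128 + 4 + 2 in binary powers of 2.
So 3^1926 ≡ 247 · 165 · 1108 · 83 · 81 · 9 ≡ 237 (mod 1927).
Since 237 ≠ 1, base 3 is a Fermat witness: 1927 is composite.

237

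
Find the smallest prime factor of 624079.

624079 is odd.
Digit sum 28, not divisible by 3.
Ends in 9: not divisible by 5.
7: 624079 = 7·89154 + 1
11: 624079 = 11·56734 + 5
13: 624079 = 13·48006 + 1
17: 624079 = 17·36710 + 9
19: 624079 = 19·32846 + 5
23: 624079 = 23·27133 + 20
29: 624079 = 29·21519 + 28
31: 624079 = 31·20131 + 18
37: 624079 = 37·16867

37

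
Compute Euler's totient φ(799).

736

Factor: 799 = 17 · 47.
φ(799) = (17−1) · (47−1) = 16 · 46 = 736.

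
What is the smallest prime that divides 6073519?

59

6073519 is odd.
Digit sum 31, not divisible by 3.
Ends in 9: not divisible by 5.
7: 6073519 = 7·867645 + 4
11: 6073519 = 11·552138 + 1
13: 6073519 = 13·467193 + 10
17: 6073519 = 17·357265 + 14
19: 6073519 = 19·319658 + 17
23: 6073519 = 23·264066 + 1
29: 6073519 = 29·209431 + 20
31: 6073519 = 31·195919 + 30
37: 6073519 = 37·164149 + 6
41: 6073519 = 41·148134 + 25
43: 6073519 = 43·141244 + 27
47: 6073519 = 47·129223 + 38
53: 6073519 = 53·114594 + 37
59: 6073519 = 59·102941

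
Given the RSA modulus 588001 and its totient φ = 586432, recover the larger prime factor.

953

φ(n) = (p−1)(q−1) = n − (p+q) + 1, so p + q = 588001 − 586432 + 1 = 1570.
p and q are the roots of t² − 1570t + 588001 = 0.
Discriminant: 1570² − 4·588001 = 2464900 − 2352004 = 112896; √112896 = 336.
q = (1570 − 336)/2 = 617, p = (1570 + 336)/2 = 953.
Check: 617 · 953 = 588001.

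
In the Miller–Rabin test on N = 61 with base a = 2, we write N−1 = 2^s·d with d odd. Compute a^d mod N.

61 − 1 = 60 = 2^2 · 15, so d = 15.
2^1 ≡ 2 (mod 61)
2^2 ≡ 2^2 = 4 ≡ 4 (mod 61)
2^4 ≡ 4^2 = 16 ≡ 16 (mod 61)
2^8 ≡ 16^2 = 256 ≡ 12 (mod 61)
15 = 8 + 4 + 2 + 1 in binary powers of 2.
So 2^15 ≡ 12 · 16 · 4 · 2 ≡ 11 (mod 61).
Squaring chain: 11 → 60; reaches −1, so base 2 does not prove 61 composite.

11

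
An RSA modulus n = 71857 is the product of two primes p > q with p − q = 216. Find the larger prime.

397

Since p = q + 216, we have 71857 = q(q + 216), so q² + 216q − 71857 = 0.
Discriminant: 216² + 4·71857 = 46656 + 287428 = 334084; √334084 = 578.
q = (−216 + 578)/2 = 181, and p = q + 216 = 397.
Check: 181 · 397 = 71857.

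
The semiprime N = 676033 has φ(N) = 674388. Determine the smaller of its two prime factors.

φ(n) = (p−1)(q−1) = n − (p+q) + 1, so p + q = 676033 − 674388 + 1 = 1646.
p and q are the roots of t² − 1646t + 676033 = 0.
Discriminant: 1646² − 4·676033 = 2709316 − 2704132 = 5184; √5184 = 72.
q = (1646 − 72)/2 = 787, p = (1646 + 72)/2 = 859.
Check: 787 · 859 = 676033.

787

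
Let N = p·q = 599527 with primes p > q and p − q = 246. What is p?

907

Since p = q + 246, we have 599527 = q(q + 246), so q² + 246q − 599527 = 0.
Discriminant: 246² + 4·599527 = 60516 + 2398108 = 2458624; √2458624 = 1568.
q = (−246 + 1568)/2 = 661, and p = q + 246 = 907.
Check: 661 · 907 = 599527.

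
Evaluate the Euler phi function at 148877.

Factor: 148877 = 53^3.
φ(148877) = 53^2·(53−1) = 146068.

146068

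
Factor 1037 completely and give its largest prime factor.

1037 = 17 · 61
61 is prime.
So 1037 = 17 · 61; the largest prime factor is 61.

61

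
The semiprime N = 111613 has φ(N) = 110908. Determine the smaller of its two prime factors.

239

φ(n) = (p−1)(q−1) = n − (p+q) + 1, so p + q = 111613 − 110908 + 1 = 706.
p and q are the roots of t² − 706t + 111613 = 0.
Discriminant: 706² − 4·111613 = 498436 − 446452 = 51984; √51984 = 228.
q = (706 − 228)/2 = 239, p = (706 + 228)/2 = 467.
Check: 239 · 467 = 111613.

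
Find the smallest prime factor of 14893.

53

14893 is odd.
Digit sum 25, not divisible by 3.
Ends in 3: not divisible by 5.
7: 14893 = 7·2127 + 4
11: 14893 = 11·1353 + 10
13: 14893 = 13·1145 + 8
17: 14893 = 17·876 + 1
19: 14893 = 19·783 + 16
23: 14893 = 23·647 + 12
29: 14893 = 29·513 + 16
31: 14893 = 31·480 + 13
37: 14893 = 37·402 + 19
41: 14893 = 41·363 + 10
43: 14893 = 43·346 + 15
47: 14893 = 47·316 + 41
53: 14893 = 53·281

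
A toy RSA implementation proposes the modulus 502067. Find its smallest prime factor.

502067 is odd.
Digit sum 20, not divisible by 3.
Ends in 7: not divisible by 5.
7: 502067 = 7·71723 + 6
11: 502067 = 11·45642 + 5
13: 502067 = 13·38620 + 7
17: 502067 = 17·29533 + 6
19: 502067 = 19·26424 + 11
23: 502067 = 23·21829

23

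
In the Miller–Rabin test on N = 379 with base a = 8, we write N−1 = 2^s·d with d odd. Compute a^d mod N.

379 − 1 = 378 = 2^1 · 189, so d = 189.
8^1 ≡ 8 (mod 379)
8^2 ≡ 8^2 = 64 ≡ 64 (mod 379)
8^4 ≡ 64^2 = 4096 ≡ 306 (mod 379)
8^8 ≡ 306^2 = 93636 ≡ 23 (mod 379)
8^16 ≡ 23^2 = 529 ≡ 150 (mod 379)
8^32 ≡ 150^2 = 22500 ≡ 139 (mod 379)
8^64 ≡ 139^2 = 19321 ≡ 371 (mod 379)
8^128 ≡ 371^2 = 137641 ≡ 64 (mod 379)
189 = 128 + 32 + 16 + 8 + 4 + 1 in binary powers of 2.
So 8^189 ≡ 64 · 139 · 150 · 23 · 306 · 8 ≡ 378 (mod 379).
Since 8^d ≡ 378 (mod 379), base 8 does not prove 379 composite.

378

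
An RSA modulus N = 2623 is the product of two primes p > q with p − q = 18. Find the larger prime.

Since p = q + 18, we have 2623 = q(q + 18), so q² + 18q − 2623 = 0.
Discriminant: 18² + 4·2623 = 324 + 10492 = 10816; √10816 = 104.
q = (−18 + 104)/2 = 43, and p = q + 18 = 61.
Check: 43 · 61 = 2623.

61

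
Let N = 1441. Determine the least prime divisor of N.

1441 is odd.
Digit sum 10, not divisible by 3.
Ends in 1: not divisible by 5.
7: 1441 = 7·205 + 6
11: 1441 = 11·131

11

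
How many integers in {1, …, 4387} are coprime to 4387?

Factor: 4387 = 41 · 107.
φ(4387) = (41−1) · (107−1) = 40 · 106 = 4240.

4240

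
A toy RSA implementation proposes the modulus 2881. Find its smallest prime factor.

2881 is odd.
Digit sum 19, not divisible by 3.
Ends in 1: not divisible by 5.
7: 2881 = 7·411 + 4
11: 2881 = 11·261 + 10
13: 2881 = 13·221 + 8
17: 2881 = 17·169 + 8
19: 2881 = 19·151 + 12
23: 2881 = 23·125 + 6
29: 2881 = 29·99 + 10
31: 2881 = 31·92 + 29
37: 2881 = 37·77 + 32
41: 2881 = 41·70 + 11
43: 2881 = 43·67

43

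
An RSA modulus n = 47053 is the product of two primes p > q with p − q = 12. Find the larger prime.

223

Since p = q + 12, we have 47053 = q(q + 12), so q² + 12q − 47053 = 0.
Discriminant: 12² + 4·47053 = 144 + 188212 = 188356; √188356 = 434.
q = (−12 + 434)/2 = 211, and p = q + 12 = 223.
Check: 211 · 223 = 47053.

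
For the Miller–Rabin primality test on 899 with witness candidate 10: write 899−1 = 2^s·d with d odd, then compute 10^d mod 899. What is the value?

899 − 1 = 898 = 2^1 · 449, so d = 449.
10^1 ≡ 10 (mod 899)
10^2 ≡ 10^2 = 100 ≡ 100 (mod 899)
10^4 ≡ 100^2 = 10000 ≡ 111 (mod 899)
10^8 ≡ 111^2 = 12321 ≡ 634 (mod 899)
10^16 ≡ 634^2 = 401956 ≡ 103 (mod 899)
10^32 ≡ 103^2 = 10609 ≡ 720 (mod 899)
10^64 ≡ 720^2 = 518400 ≡ 576 (mod 899)
10^128 ≡ 576^2 = 331776 ≡ 45 (mod 899)
10^256 ≡ 45^2 = 2025 ≡ 227 (mod 899)
449 = 256 + 128 + 64 + 1 in binary powers of 2.
So 10^449 ≡ 227 · 45 · 576 · 10 ≡ 648 (mod 899).
Squaring chain: 648; never reaches −1, so base 10 is a Miller–Rabin witness that 899 is composite.

648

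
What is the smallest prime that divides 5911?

23

5911 is odd.
Digit sum 16, not divisible by 3.
Ends in 1: not divisible by 5.
7: 5911 = 7·844 + 3
11: 5911 = 11·537 + 4
13: 5911 = 13·454 + 9
17: 5911 = 17·347 + 12
19: 5911 = 19·311 + 2
23: 5911 = 23·257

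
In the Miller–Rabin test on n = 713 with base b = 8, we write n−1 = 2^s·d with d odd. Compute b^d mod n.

376

713 − 1 = 712 = 2^3 · 89, so d = 89.
8^1 ≡ 8 (mod 713)
8^2 ≡ 8^2 = 64 ≡ 64 (mod 713)
8^4 ≡ 64^2 = 4096 ≡ 531 (mod 713)
8^8 ≡ 531^2 = 281961 ≡ 326 (mod 713)
8^16 ≡ 326^2 = 106276 ≡ 39 (mod 713)
8^32 ≡ 39^2 = 1521 ≡ 95 (mod 713)
8^64 ≡ 95^2 = 9025 ≡ 469 (mod 713)
89 = 64 + 16 + 8 + 1 in binary powers of 2.
So 8^89 ≡ 469 · 39 · 326 · 8 ≡ 376 (mod 713).
Squaring chain: 376 → 202 → 163; never reaches −1, so base 8 is a Miller–Rabin witness that 713 is composite.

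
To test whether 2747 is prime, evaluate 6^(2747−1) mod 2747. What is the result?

6^1 ≡ 6 (mod 2747)
6^2 ≡ 6^2 = 36 ≡ 36 (mod 2747)
6^4 ≡ 36^2 = 1296 ≡ 1296 (mod 2747)
6^8 ≡ 1296^2 = 1679616 ≡ 1199 (mod 2747)
6^16 ≡ 1199^2 = 1437601 ≡ 920 (mod 2747)
6^32 ≡ 920^2 = 846400 ≡ 324 (mod 2747)
6^64 ≡ 324^2 = 104976 ≡ 590 (mod 2747)
6^128 ≡ 590^2 = 348100 ≡ 1978 (mod 2747)
6^256 ≡ 1978^2 = 3912484 ≡ 756 (mod 2747)
6^512 ≡ 756^2 = 571536 ≡ 160 (mod 2747)
6^1024 ≡ 160^2 = 25600 ≡ 877 (mod 2747)
6^2048 ≡ 877^2 = 769129 ≡ 2716 (mod 2747)
2746 = 2048 + 512 + 128 + 32 + 16 + 8 + 2 in binary powers of 2.
So 6^2746 ≡ 2716 · 160 · 1978 · 324 · 920 · 1199 · 36 ≡ 412 (mod 2747).
Since 412 ≠ 1, base 6 is a Fermat witness: 2747 is composite.

412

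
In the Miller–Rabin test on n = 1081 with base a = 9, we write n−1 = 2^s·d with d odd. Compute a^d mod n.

1081 − 1 = 1080 = 2^3 · 135, so d = 135.
9^1 ≡ 9 (mod 1081)
9^2 ≡ 9^2 = 81 ≡ 81 (mod 1081)
9^4 ≡ 81^2 = 6561 ≡ 75 (mod 1081)
9^8 ≡ 75^2 = 5625 ≡ 220 (mod 1081)
9^16 ≡ 220^2 = 48400 ≡ 836 (mod 1081)
9^32 ≡ 836^2 = 698896 ≡ 570 (mod 1081)
9^64 ≡ 570^2 = 324900 ≡ 600 (mod 1081)
9^128 ≡ 600^2 = 360000 ≡ 27 (mod 1081)
135 = 128 + 4 + 2 + 1 in binary powers of 2.
So 9^135 ≡ 27 · 75 · 81 · 9 ≡ 660 (mod 1081).
Squaring chain: 660 → 1038 → 768; never reaches −1, so base 9 is a Miller–Rabin witness that 1081 is composite.

660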